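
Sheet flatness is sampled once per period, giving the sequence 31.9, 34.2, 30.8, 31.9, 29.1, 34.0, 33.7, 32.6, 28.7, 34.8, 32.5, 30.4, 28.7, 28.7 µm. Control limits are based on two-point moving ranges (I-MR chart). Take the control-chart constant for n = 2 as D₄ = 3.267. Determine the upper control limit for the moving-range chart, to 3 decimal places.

8.042

Moving ranges: 2.3, 3.4, 1.1, 2.8, 4.9, 0.3, 1.1, 3.9, 6.1, 2.3, 2.1, 1.7, 0.0; M̄R̄ = 32.0000 / 13 = 2.4615
UCL_MR = D₄·M̄R̄ = 3.267 × 2.4615 = 8.0418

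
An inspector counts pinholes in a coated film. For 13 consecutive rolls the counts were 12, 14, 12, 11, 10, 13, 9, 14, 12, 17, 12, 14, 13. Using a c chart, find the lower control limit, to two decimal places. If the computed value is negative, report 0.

c̄ = (12 + 14 + 12 + 11 + 10 + 13 + 9 + 14 + 12 + 17 + 12 + 14 + 13) / 13 = 163 / 13 = 12.5385
LCL = c̄ − 3√c̄ = 12.5385 − 3 × 3.5410 = 1.9156

1.92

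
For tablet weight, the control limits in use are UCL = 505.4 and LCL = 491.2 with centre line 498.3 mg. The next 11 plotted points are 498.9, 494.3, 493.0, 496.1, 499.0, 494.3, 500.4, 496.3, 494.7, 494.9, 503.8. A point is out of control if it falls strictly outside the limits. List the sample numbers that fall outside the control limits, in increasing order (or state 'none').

All 11 points lie within [491.2, 505.4].

none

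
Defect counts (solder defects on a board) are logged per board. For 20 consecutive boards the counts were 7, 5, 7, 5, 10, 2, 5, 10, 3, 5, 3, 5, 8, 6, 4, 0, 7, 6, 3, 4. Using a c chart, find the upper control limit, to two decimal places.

12.12

c̄ = (7 + 5 + 7 + 5 + 10 + 2 + 5 + 10 + 3 + 5 + 3 + 5 + 8 + 6 + 4 + 0 + 7 + 6 + 3 + 4) / 20 = 105 / 20 = 5.2500
UCL = c̄ + 3√c̄ = 5.2500 + 3 × √5.2500 = 5.2500 + 3 × 2.2913 = 12.1239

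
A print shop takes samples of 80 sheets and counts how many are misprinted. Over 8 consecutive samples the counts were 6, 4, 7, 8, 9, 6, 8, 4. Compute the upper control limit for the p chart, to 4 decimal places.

p̄ = Σdᵢ / (k·n) = 52 / (8 × 80) = 0.08125
UCL = p̄ + 3·√(p̄(1−p̄)/n) = 0.08125 + 3 × √(0.08125×0.91875/80) = 0.08125 + 3 × 0.03055 = 0.17289

0.1729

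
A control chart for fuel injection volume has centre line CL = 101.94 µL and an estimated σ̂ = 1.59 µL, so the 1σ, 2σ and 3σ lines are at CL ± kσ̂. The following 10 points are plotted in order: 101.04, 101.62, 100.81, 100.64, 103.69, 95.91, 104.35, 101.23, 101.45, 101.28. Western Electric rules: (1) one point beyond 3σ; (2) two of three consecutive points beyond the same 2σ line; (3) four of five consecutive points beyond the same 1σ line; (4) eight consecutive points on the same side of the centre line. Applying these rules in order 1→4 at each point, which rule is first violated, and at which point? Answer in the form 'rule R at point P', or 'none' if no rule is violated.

Zone of each point (C = within 1σ̂, B = 1σ̂–2σ̂, A = 2σ̂–3σ̂, * = beyond 3σ̂; sign = side of CL): 1:-C, 2:-C, 3:-C, 4:-C, 5:+B, 6:-*, 7:+B, 8:-C, 9:-C, 10:-C
Rule 1 (one point beyond the 3σ limits) is satisfied at point 6.

rule 1 at point 6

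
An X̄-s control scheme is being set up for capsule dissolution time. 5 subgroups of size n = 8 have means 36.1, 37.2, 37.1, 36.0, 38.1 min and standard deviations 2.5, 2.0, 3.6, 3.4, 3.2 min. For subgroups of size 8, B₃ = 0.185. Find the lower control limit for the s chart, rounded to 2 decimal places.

0.54

s̄ = (2.5 + 2.0 + 3.6 + 3.4 + 3.2) / 5 = 2.9400
LCL_s = B₃·s̄ = 0.185 × 2.9400 = 0.5439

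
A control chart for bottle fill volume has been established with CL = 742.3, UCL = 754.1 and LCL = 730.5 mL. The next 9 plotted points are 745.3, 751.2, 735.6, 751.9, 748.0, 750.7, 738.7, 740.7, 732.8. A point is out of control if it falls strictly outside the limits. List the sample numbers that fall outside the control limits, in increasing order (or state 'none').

none

All 9 points lie within [730.5, 754.1].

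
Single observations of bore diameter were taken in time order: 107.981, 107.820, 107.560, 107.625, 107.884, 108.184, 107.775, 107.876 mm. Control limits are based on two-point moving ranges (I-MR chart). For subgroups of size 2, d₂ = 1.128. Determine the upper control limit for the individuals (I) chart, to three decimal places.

X̄ = (107.981 + 107.820 + 107.560 + 107.625 + 107.884 + 108.184 + 107.775 + 107.876) / 8 = 107.8381
Moving ranges: 0.161, 0.260, 0.065, 0.259, 0.300, 0.409, 0.101; M̄R̄ = 1.5550 / 7 = 0.2221
UCL = X̄ + 3·M̄R̄/d₂ = 107.8381 + 3 × 0.2221 / 1.128 = 108.4289

108.429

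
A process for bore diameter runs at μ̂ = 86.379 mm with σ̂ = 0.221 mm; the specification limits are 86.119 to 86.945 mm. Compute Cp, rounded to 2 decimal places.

Cp = (USL − LSL) / (6σ̂) = (86.945 − 86.119) / (6 × 0.221) = 0.8260 / 1.3260 = 0.6229

0.62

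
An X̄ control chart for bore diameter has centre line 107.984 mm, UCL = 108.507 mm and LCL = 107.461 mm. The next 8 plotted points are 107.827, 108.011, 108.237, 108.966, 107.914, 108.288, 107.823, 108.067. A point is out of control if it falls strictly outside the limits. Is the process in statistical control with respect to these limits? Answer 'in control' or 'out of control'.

Compare each point to [107.461, 108.507]: sample 4 = 108.966 > UCL.

out of control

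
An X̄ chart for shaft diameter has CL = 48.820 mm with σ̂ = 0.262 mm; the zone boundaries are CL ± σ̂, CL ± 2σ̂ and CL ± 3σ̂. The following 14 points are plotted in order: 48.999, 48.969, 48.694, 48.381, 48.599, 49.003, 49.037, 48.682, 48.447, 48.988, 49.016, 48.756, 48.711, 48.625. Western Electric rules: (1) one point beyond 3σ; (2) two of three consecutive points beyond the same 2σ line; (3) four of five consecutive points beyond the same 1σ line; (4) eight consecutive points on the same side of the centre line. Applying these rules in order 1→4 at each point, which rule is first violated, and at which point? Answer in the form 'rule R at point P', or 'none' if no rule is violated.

Zone of each point (C = within 1σ̂, B = 1σ̂–2σ̂, A = 2σ̂–3σ̂, * = beyond 3σ̂; sign = side of CL): 1:+C, 2:+C, 3:-C, 4:-B, 5:-C, 6:+C, 7:+C, 8:-C, 9:-B, 10:+C, 11:+C, 12:-C, 13:-C, 14:-C
No rule fires across all 14 points.

none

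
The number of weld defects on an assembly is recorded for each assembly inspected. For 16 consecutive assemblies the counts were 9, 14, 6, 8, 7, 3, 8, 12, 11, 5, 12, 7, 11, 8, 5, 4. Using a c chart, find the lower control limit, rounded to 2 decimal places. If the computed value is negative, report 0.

c̄ = (9 + 14 + 6 + 8 + 7 + 3 + 8 + 12 + 11 + 5 + 12 + 7 + 11 + 8 + 5 + 4) / 16 = 130 / 16 = 8.1250
LCL = c̄ − 3√c̄ = 8.1250 − 3 × 2.8504 = -0.4263 → 0 (cannot be negative)

0.00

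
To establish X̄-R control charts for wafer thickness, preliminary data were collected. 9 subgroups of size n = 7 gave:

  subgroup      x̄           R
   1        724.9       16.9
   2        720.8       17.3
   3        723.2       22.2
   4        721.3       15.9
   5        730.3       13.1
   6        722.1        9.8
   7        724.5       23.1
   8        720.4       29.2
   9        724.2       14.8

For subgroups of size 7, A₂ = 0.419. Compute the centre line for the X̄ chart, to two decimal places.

723.52

X̄̄ = (724.9 + 720.8 + 723.2 + 721.3 + 730.3 + 722.1 + 724.5 + 720.4 + 724.2) / 9 = 6511.7000 / 9 = 723.5222
CL = X̄̄ = 723.5222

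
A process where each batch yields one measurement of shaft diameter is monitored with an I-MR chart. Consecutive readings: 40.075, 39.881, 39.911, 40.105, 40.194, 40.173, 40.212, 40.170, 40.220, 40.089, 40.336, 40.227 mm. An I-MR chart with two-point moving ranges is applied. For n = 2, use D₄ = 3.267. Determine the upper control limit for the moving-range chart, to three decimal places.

0.340

Moving ranges: 0.194, 0.030, 0.194, 0.089, 0.021, 0.039, 0.042, 0.050, 0.131, 0.247, 0.109; M̄R̄ = 1.1460 / 11 = 0.1042
UCL_MR = D₄·M̄R̄ = 3.267 × 0.1042 = 0.3404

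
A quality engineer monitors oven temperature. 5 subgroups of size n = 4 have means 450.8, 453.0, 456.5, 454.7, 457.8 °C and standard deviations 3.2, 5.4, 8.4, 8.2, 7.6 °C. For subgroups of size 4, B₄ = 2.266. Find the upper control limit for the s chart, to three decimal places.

s̄ = (3.2 + 5.4 + 8.4 + 8.2 + 7.6) / 5 = 6.5600
UCL_s = B₄·s̄ = 2.266 × 6.5600 = 14.8650

14.865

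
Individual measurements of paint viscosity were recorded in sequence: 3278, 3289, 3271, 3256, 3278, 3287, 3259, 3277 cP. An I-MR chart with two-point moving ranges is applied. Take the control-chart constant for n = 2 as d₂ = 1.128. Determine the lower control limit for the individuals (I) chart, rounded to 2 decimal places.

X̄ = (3278 + 3289 + 3271 + 3256 + 3278 + 3287 + 3259 + 3277) / 8 = 3274.3750
Moving ranges: 11, 18, 15, 22, 9, 28, 18; M̄R̄ = 121.0000 / 7 = 17.2857
LCL = X̄ − 3·M̄R̄/d₂ = 3274.3750 − 3 × 17.2857 / 1.128 = 3228.4024

3228.40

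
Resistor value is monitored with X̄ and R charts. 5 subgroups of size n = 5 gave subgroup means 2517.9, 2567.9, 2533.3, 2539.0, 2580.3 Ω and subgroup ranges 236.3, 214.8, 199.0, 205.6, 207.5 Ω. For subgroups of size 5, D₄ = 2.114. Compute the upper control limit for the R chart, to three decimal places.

449.521

R̄ = (236.3 + 214.8 + 199.0 + 205.6 + 207.5) / 5 = 1063.2000 / 5 = 212.6400
UCL_R = D₄·R̄ = 2.114 × 212.6400 = 449.5210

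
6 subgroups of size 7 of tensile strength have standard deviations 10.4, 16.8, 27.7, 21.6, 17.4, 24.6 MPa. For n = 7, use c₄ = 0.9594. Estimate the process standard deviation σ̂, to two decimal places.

20.59

s̄ = (10.4 + 16.8 + 27.7 + 21.6 + 17.4 + 24.6) / 6 = 19.7500
σ̂ = s̄ / c₄ = 19.7500 / 0.9594 = 20.5858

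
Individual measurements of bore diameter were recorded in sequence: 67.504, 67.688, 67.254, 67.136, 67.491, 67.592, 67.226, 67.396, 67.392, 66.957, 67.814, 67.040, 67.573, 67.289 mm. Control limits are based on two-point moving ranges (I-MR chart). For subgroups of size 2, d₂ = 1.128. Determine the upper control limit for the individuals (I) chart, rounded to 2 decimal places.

X̄ = (67.504 + 67.688 + 67.254 + 67.136 + 67.491 + 67.592 + 67.226 + 67.396 + 67.392 + 66.957 + 67.814 + 67.040 + 67.573 + 67.289) / 14 = 67.3823
Moving ranges: 0.184, 0.434, 0.118, 0.355, 0.101, 0.366, 0.170, 0.004, 0.435, 0.857, 0.774, 0.533, 0.284; M̄R̄ = 4.6150 / 13 = 0.3550
UCL = X̄ + 3·M̄R̄/d₂ = 67.3823 + 3 × 0.3550 / 1.128 = 68.3264

68.33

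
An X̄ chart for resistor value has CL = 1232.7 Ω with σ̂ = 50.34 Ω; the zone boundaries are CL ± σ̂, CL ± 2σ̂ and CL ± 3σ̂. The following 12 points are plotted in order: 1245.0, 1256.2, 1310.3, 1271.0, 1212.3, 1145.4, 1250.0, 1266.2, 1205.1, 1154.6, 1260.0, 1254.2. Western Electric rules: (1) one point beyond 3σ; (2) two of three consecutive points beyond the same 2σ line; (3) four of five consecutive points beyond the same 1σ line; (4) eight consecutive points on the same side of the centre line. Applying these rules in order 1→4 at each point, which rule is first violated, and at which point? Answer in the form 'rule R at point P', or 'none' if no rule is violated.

Zone of each point (C = within 1σ̂, B = 1σ̂–2σ̂, A = 2σ̂–3σ̂, * = beyond 3σ̂; sign = side of CL): 1:+C, 2:+C, 3:+B, 4:+C, 5:-C, 6:-B, 7:+C, 8:+C, 9:-C, 10:-B, 11:+C, 12:+C
No rule fires across all 12 points.

none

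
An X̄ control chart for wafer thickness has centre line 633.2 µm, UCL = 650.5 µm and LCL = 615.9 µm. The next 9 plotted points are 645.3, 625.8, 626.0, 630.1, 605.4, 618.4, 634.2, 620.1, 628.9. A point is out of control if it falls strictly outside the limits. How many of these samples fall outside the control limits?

1

Compare each point to [615.9, 650.5]: sample 5 = 605.4 < LCL.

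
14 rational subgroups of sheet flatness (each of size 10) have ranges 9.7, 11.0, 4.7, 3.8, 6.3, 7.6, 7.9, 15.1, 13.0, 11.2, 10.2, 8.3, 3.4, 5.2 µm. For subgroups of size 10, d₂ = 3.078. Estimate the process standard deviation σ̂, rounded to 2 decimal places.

R̄ = (9.7 + 11.0 + 4.7 + 3.8 + 6.3 + 7.6 + 7.9 + 15.1 + 13.0 + 11.2 + 10.2 + 8.3 + 3.4 + 5.2) / 14 = 8.3857
σ̂ = R̄ / d₂ = 8.3857 / 3.078 = 2.7244

2.72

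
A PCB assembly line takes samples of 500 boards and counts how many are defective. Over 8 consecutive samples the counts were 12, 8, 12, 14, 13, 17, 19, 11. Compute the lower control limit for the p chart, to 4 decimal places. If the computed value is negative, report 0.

0.0050

p̄ = Σdᵢ / (k·n) = 106 / (8 × 500) = 0.02650
LCL = p̄ − 3·√(p̄(1−p̄)/n) = 0.02650 − 3 × 0.00718 = 0.00495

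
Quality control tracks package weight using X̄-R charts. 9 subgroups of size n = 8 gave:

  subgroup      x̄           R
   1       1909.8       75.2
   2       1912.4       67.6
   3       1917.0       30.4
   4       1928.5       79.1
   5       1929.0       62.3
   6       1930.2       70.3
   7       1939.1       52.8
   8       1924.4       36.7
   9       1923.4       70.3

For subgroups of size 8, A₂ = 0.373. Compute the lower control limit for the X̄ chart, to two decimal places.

1901.18

X̄̄ = (1909.8 + 1912.4 + 1917.0 + 1928.5 + 1929.0 + 1930.2 + 1939.1 + 1924.4 + 1923.4) / 9 = 17313.8000 / 9 = 1923.7556
R̄ = (75.2 + 67.6 + 30.4 + 79.1 + 62.3 + 70.3 + 52.8 + 36.7 + 70.3) / 9 = 544.7000 / 9 = 60.5222
LCL = X̄̄ − A₂·R̄ = 1923.7556 − 0.373 × 60.5222 = 1901.1808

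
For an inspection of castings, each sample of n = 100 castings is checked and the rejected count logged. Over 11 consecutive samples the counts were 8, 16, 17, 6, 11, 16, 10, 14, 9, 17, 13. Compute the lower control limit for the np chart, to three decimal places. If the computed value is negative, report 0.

p̄ = Σdᵢ / (k·n) = 137 / (11 × 100) = 0.12455
LCL = np̄ − 3·√(np̄(1−p̄)) = 12.4545 − 3 × 3.3020 = 2.5485

2.548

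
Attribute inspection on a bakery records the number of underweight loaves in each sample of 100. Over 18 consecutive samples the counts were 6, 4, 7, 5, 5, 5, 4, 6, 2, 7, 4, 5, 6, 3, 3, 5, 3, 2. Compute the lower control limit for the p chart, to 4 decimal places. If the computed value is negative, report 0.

0.0000

p̄ = Σdᵢ / (k·n) = 82 / (18 × 100) = 0.04556
LCL = p̄ − 3·√(p̄(1−p̄)/n) = 0.04556 − 3 × 0.02085 = -0.01700 → 0 (negative, so LCL = 0)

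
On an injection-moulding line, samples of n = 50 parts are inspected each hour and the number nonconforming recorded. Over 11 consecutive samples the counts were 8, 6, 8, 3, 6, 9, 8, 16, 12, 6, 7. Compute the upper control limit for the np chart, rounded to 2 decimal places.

15.90

p̄ = Σdᵢ / (k·n) = 89 / (11 × 50) = 0.16182
UCL = np̄ + 3·√(np̄(1−p̄)) = 8.0909 + 3 × √(8.0909×0.83818) = 8.0909 + 3 × 2.6042 = 15.9034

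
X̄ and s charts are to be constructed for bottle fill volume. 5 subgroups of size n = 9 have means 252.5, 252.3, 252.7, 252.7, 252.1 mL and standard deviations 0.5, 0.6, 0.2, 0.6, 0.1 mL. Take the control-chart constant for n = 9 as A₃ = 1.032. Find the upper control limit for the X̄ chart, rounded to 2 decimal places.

X̄̄ = (252.5 + 252.3 + 252.7 + 252.7 + 252.1) / 5 = 252.4600
s̄ = (0.5 + 0.6 + 0.2 + 0.6 + 0.1) / 5 = 0.4000
UCL = X̄̄ + A₃·s̄ = 252.4600 + 1.032 × 0.4000 = 252.8728

252.87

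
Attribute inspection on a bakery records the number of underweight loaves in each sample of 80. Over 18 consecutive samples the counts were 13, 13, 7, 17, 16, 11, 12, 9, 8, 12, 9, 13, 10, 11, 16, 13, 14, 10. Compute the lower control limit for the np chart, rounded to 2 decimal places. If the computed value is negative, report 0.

2.34

p̄ = Σdᵢ / (k·n) = 214 / (18 × 80) = 0.14861
LCL = np̄ − 3·√(np̄(1−p̄)) = 11.8889 − 3 × 3.1815 = 2.3443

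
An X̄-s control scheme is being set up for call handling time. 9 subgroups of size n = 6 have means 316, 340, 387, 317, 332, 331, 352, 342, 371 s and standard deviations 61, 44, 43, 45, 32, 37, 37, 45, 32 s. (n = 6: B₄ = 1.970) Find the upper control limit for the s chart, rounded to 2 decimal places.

s̄ = (61 + 44 + 43 + 45 + 32 + 37 + 37 + 45 + 32) / 9 = 41.7778
UCL_s = B₄·s̄ = 1.970 × 41.7778 = 82.3022

82.30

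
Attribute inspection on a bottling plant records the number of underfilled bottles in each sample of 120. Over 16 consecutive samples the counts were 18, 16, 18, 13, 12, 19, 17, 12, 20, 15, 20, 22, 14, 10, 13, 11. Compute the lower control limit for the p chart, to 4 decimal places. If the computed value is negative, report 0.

p̄ = Σdᵢ / (k·n) = 250 / (16 × 120) = 0.13021
LCL = p̄ − 3·√(p̄(1−p̄)/n) = 0.13021 − 3 × 0.03072 = 0.03805

0.0380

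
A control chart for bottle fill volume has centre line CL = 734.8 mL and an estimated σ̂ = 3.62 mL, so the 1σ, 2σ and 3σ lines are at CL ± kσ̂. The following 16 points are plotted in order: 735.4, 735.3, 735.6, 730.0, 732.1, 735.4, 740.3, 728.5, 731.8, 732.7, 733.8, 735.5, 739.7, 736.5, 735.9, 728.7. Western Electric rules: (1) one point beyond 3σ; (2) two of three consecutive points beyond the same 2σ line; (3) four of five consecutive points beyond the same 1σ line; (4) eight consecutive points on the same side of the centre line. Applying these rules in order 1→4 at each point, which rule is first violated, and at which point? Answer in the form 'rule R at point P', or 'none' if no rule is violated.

Zone of each point (C = within 1σ̂, B = 1σ̂–2σ̂, A = 2σ̂–3σ̂, * = beyond 3σ̂; sign = side of CL): 1:+C, 2:+C, 3:+C, 4:-B, 5:-C, 6:+C, 7:+B, 8:-B, 9:-C, 10:-C, 11:-C, 12:+C, 13:+B, 14:+C, 15:+C, 16:-B
No rule fires across all 16 points.

none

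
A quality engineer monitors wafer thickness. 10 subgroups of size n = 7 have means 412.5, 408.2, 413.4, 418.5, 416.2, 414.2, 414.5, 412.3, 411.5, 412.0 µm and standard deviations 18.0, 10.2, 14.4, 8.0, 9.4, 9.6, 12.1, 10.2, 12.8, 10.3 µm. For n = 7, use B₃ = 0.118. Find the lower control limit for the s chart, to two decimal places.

1.36

s̄ = (18.0 + 10.2 + 14.4 + 8.0 + 9.4 + 9.6 + 12.1 + 10.2 + 12.8 + 10.3) / 10 = 11.5000
LCL_s = B₃·s̄ = 0.118 × 11.5000 = 1.3570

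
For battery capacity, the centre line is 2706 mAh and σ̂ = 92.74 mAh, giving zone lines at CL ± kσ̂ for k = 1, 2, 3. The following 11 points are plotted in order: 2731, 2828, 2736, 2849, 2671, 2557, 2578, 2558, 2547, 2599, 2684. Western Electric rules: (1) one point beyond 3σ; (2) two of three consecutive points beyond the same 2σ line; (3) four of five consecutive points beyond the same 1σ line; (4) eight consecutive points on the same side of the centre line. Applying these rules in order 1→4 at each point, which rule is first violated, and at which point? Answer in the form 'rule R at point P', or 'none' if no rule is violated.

rule 3 at point 9

Zone of each point (C = within 1σ̂, B = 1σ̂–2σ̂, A = 2σ̂–3σ̂, * = beyond 3σ̂; sign = side of CL): 1:+C, 2:+B, 3:+C, 4:+B, 5:-C, 6:-B, 7:-B, 8:-B, 9:-B, 10:-B, 11:-C
Rule 3 (four of five consecutive points beyond the same 1σ limit) is satisfied at point 9.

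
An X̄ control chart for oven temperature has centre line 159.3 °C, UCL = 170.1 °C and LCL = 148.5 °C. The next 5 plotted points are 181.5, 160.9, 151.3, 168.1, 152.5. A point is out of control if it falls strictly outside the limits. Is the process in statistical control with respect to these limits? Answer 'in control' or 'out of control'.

out of control

Compare each point to [148.5, 170.1]: sample 1 = 181.5 > UCL.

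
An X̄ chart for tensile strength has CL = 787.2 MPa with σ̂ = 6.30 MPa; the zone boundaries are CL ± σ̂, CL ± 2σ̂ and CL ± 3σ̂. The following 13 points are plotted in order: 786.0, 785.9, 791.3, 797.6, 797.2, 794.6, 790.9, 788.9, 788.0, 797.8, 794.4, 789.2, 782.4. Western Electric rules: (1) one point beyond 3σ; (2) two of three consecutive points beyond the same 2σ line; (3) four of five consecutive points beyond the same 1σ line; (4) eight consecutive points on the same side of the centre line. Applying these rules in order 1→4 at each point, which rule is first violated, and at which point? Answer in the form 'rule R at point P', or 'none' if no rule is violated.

rule 4 at point 10

Zone of each point (C = within 1σ̂, B = 1σ̂–2σ̂, A = 2σ̂–3σ̂, * = beyond 3σ̂; sign = side of CL): 1:-C, 2:-C, 3:+C, 4:+B, 5:+B, 6:+B, 7:+C, 8:+C, 9:+C, 10:+B, 11:+B, 12:+C, 13:-C
Rule 4 (eight consecutive points on the same side of the centre line) is satisfied at point 10.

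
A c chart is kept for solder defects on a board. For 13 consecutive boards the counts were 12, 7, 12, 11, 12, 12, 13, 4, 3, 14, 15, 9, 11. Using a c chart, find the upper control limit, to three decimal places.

c̄ = (12 + 7 + 12 + 11 + 12 + 12 + 13 + 4 + 3 + 14 + 15 + 9 + 11) / 13 = 135 / 13 = 10.3846
UCL = c̄ + 3√c̄ = 10.3846 + 3 × √10.3846 = 10.3846 + 3 × 3.2225 = 20.0522

20.052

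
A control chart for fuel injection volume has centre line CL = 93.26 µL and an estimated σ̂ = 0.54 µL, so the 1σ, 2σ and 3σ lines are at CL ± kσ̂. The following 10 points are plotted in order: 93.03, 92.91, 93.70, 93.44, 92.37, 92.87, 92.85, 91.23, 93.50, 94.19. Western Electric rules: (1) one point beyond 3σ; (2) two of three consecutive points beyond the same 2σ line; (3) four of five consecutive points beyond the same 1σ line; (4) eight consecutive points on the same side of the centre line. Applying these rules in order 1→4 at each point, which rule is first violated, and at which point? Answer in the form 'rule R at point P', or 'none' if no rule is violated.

Zone of each point (C = within 1σ̂, B = 1σ̂–2σ̂, A = 2σ̂–3σ̂, * = beyond 3σ̂; sign = side of CL): 1:-C, 2:-C, 3:+C, 4:+C, 5:-B, 6:-C, 7:-C, 8:-*, 9:+C, 10:+B
Rule 1 (one point beyond the 3σ limits) is satisfied at point 8.

rule 1 at point 8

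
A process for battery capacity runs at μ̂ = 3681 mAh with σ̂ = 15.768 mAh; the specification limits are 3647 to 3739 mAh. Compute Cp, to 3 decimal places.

0.972

Cp = (USL − LSL) / (6σ̂) = (3739 − 3647) / (6 × 15.768) = 92.0000 / 94.6080 = 0.9724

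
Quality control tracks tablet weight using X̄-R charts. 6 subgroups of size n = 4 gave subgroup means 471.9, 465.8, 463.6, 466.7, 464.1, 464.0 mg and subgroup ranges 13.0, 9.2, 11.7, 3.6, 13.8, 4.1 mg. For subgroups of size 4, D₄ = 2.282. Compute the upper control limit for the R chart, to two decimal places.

R̄ = (13.0 + 9.2 + 11.7 + 3.6 + 13.8 + 4.1) / 6 = 55.4000 / 6 = 9.2333
UCL_R = D₄·R̄ = 2.282 × 9.2333 = 21.0705

21.07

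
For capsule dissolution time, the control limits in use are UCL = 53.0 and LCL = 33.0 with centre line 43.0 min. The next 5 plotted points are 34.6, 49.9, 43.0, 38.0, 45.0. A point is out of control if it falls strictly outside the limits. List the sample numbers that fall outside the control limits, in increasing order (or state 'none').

none

All 5 points lie within [33.0, 53.0].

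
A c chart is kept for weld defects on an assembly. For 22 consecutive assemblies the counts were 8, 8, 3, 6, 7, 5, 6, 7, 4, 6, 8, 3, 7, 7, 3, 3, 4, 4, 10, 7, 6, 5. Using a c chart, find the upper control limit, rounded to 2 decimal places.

c̄ = (8 + 8 + 3 + 6 + 7 + 5 + 6 + 7 + 4 + 6 + 8 + 3 + 7 + 7 + 3 + 3 + 4 + 4 + 10 + 7 + 6 + 5) / 22 = 127 / 22 = 5.7727
UCL = c̄ + 3√c̄ = 5.7727 + 3 × √5.7727 = 5.7727 + 3 × 2.4027 = 12.9807

12.98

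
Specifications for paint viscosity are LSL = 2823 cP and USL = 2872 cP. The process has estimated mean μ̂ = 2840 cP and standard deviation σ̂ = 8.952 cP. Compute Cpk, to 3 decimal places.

Cpu = (USL − μ̂) / (3σ̂) = (2872 − 2840) / (3 × 8.952) = 1.1915; Cpl = (μ̂ − LSL) / (3σ̂) = (2840 − 2823) / (3 × 8.952) = 0.6330; Cpk = min(Cpu, Cpl) = 0.6330

0.633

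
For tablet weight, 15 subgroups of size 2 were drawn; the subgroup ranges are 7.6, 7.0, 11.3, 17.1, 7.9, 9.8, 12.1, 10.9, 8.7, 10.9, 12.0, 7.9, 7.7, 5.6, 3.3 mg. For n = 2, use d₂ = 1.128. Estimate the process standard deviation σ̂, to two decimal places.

8.26

R̄ = (7.6 + 7.0 + 11.3 + 17.1 + 7.9 + 9.8 + 12.1 + 10.9 + 8.7 + 10.9 + 12.0 + 7.9 + 7.7 + 5.6 + 3.3) / 15 = 9.3200
σ̂ = R̄ / d₂ = 9.3200 / 1.128 = 8.2624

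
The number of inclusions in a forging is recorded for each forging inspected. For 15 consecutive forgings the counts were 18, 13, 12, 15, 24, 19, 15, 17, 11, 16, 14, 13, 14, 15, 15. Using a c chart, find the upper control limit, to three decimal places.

c̄ = (18 + 13 + 12 + 15 + 24 + 19 + 15 + 17 + 11 + 16 + 14 + 13 + 14 + 15 + 15) / 15 = 231 / 15 = 15.4000
UCL = c̄ + 3√c̄ = 15.4000 + 3 × √15.4000 = 15.4000 + 3 × 3.9243 = 27.1729

27.173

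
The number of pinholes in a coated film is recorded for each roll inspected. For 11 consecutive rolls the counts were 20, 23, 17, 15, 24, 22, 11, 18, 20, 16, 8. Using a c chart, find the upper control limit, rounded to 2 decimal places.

30.24

c̄ = (20 + 23 + 17 + 15 + 24 + 22 + 11 + 18 + 20 + 16 + 8) / 11 = 194 / 11 = 17.6364
UCL = c̄ + 3√c̄ = 17.6364 + 3 × √17.6364 = 17.6364 + 3 × 4.1996 = 30.2351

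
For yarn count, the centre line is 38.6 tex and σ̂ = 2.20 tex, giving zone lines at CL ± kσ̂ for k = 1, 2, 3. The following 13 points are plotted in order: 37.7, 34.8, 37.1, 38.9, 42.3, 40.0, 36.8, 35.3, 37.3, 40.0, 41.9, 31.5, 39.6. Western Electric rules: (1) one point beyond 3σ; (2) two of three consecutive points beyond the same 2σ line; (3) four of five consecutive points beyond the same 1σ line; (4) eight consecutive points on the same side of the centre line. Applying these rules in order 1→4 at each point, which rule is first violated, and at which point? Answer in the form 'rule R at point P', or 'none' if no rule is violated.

Zone of each point (C = within 1σ̂, B = 1σ̂–2σ̂, A = 2σ̂–3σ̂, * = beyond 3σ̂; sign = side of CL): 1:-C, 2:-B, 3:-C, 4:+C, 5:+B, 6:+C, 7:-C, 8:-B, 9:-C, 10:+C, 11:+B, 12:-*, 13:+C
Rule 1 (one point beyond the 3σ limits) is satisfied at point 12.

rule 1 at point 12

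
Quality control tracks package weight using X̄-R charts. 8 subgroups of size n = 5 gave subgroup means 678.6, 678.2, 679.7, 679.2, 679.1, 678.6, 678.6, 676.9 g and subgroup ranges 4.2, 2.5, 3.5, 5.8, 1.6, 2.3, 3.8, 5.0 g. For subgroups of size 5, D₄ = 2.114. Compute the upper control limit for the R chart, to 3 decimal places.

R̄ = (4.2 + 2.5 + 3.5 + 5.8 + 1.6 + 2.3 + 3.8 + 5.0) / 8 = 28.7000 / 8 = 3.5875
UCL_R = D₄·R̄ = 2.114 × 3.5875 = 7.5840

7.584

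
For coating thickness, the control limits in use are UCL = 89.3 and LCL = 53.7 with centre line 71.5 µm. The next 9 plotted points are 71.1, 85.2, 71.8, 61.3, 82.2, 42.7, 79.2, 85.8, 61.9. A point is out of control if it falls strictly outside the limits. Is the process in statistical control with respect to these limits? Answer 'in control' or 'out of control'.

out of control

Compare each point to [53.7, 89.3]: sample 6 = 42.7 < LCL.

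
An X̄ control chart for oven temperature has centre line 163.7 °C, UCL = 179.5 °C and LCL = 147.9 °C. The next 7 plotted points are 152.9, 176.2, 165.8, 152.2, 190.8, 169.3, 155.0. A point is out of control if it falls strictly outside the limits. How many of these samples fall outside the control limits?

Compare each point to [147.9, 179.5]: sample 5 = 190.8 > UCL.

1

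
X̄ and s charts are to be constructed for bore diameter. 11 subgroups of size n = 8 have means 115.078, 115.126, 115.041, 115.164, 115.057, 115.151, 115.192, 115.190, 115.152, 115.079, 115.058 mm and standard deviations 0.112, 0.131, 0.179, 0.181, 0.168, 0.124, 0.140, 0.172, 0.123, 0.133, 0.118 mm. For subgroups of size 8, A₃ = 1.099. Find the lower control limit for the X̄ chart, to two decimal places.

X̄̄ = (115.078 + 115.126 + 115.041 + 115.164 + 115.057 + 115.151 + 115.192 + 115.190 + 115.152 + 115.079 + 115.058) / 11 = 115.1171
s̄ = (0.112 + 0.131 + 0.179 + 0.181 + 0.168 + 0.124 + 0.140 + 0.172 + 0.123 + 0.133 + 0.118) / 11 = 0.1437
LCL = X̄̄ − A₃·s̄ = 115.1171 − 1.099 × 0.1437 = 114.9591

114.96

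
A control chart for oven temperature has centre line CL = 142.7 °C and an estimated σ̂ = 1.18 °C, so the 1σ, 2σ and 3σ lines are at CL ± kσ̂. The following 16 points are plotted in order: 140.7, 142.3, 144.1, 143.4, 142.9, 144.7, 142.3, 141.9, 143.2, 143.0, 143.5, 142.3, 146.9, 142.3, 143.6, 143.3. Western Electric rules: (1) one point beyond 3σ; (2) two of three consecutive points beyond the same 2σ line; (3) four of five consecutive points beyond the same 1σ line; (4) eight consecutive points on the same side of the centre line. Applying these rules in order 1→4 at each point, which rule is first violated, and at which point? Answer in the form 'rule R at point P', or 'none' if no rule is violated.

Zone of each point (C = within 1σ̂, B = 1σ̂–2σ̂, A = 2σ̂–3σ̂, * = beyond 3σ̂; sign = side of CL): 1:-B, 2:-C, 3:+B, 4:+C, 5:+C, 6:+B, 7:-C, 8:-C, 9:+C, 10:+C, 11:+C, 12:-C, 13:+*, 14:-C, 15:+C, 16:+C
Rule 1 (one point beyond the 3σ limits) is satisfied at point 13.

rule 1 at point 13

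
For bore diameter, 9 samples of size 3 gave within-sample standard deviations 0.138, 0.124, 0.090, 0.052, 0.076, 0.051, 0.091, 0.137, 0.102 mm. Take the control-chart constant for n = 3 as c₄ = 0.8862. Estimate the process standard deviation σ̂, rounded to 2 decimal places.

s̄ = (0.138 + 0.124 + 0.090 + 0.052 + 0.076 + 0.051 + 0.091 + 0.137 + 0.102) / 9 = 0.0957
σ̂ = s̄ / c₄ = 0.0957 / 0.8862 = 0.1080

0.11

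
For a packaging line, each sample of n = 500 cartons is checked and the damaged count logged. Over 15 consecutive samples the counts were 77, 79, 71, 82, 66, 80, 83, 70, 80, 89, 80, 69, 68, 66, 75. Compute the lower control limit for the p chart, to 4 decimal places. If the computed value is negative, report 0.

p̄ = Σdᵢ / (k·n) = 1135 / (15 × 500) = 0.15133
LCL = p̄ − 3·√(p̄(1−p̄)/n) = 0.15133 − 3 × 0.01603 = 0.10325

0.1033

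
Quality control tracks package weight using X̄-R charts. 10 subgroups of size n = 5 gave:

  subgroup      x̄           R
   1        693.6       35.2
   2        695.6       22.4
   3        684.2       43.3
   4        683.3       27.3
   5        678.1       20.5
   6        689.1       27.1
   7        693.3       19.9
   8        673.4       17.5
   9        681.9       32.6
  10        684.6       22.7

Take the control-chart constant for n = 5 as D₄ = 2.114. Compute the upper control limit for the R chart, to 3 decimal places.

56.761

R̄ = (35.2 + 22.4 + 43.3 + 27.3 + 20.5 + 27.1 + 19.9 + 17.5 + 32.6 + 22.7) / 10 = 268.5000 / 10 = 26.8500
UCL_R = D₄·R̄ = 2.114 × 26.8500 = 56.7609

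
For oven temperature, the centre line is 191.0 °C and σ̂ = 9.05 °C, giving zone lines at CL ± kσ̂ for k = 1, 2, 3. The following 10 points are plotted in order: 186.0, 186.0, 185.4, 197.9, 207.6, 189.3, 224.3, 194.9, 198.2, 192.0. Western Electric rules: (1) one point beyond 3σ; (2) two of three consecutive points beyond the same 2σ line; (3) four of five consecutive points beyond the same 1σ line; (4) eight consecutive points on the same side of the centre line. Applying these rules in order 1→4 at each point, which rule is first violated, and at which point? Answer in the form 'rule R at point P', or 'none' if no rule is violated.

Zone of each point (C = within 1σ̂, B = 1σ̂–2σ̂, A = 2σ̂–3σ̂, * = beyond 3σ̂; sign = side of CL): 1:-C, 2:-C, 3:-C, 4:+C, 5:+B, 6:-C, 7:+*, 8:+C, 9:+C, 10:+C
Rule 1 (one point beyond the 3σ limits) is satisfied at point 7.

rule 1 at point 7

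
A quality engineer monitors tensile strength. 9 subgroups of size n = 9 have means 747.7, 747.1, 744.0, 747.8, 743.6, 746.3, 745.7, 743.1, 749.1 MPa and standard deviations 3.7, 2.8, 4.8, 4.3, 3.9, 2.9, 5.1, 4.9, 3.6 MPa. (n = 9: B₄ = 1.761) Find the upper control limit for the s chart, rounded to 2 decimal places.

s̄ = (3.7 + 2.8 + 4.8 + 4.3 + 3.9 + 2.9 + 5.1 + 4.9 + 3.6) / 9 = 4.0000
UCL_s = B₄·s̄ = 1.761 × 4.0000 = 7.0440

7.04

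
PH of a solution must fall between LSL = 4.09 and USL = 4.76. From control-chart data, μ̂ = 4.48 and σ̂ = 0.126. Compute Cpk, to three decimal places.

Cpu = (USL − μ̂) / (3σ̂) = (4.76 − 4.48) / (3 × 0.126) = 0.7407; Cpl = (μ̂ − LSL) / (3σ̂) = (4.48 − 4.09) / (3 × 0.126) = 1.0317; Cpk = min(Cpu, Cpl) = 0.7407

0.741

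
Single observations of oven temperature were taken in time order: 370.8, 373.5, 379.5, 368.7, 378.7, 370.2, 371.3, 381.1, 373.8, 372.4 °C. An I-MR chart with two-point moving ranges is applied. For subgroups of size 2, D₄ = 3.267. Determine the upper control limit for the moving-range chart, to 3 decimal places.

Moving ranges: 2.7, 6.0, 10.8, 10.0, 8.5, 1.1, 9.8, 7.3, 1.4; M̄R̄ = 57.6000 / 9 = 6.4000
UCL_MR = D₄·M̄R̄ = 3.267 × 6.4000 = 20.9088

20.909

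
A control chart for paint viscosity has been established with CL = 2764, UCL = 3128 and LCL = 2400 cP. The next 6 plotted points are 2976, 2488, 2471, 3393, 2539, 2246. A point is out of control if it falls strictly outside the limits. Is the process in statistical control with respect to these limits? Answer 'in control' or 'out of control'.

Compare each point to [2400, 3128]: sample 4 = 3393 > UCL; sample 6 = 2246 < LCL.

out of control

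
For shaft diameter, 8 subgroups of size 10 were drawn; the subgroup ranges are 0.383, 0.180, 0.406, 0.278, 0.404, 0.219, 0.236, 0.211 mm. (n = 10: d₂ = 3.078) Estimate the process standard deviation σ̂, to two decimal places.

0.09

R̄ = (0.383 + 0.180 + 0.406 + 0.278 + 0.404 + 0.219 + 0.236 + 0.211) / 8 = 0.2896
σ̂ = R̄ / d₂ = 0.2896 / 3.078 = 0.0941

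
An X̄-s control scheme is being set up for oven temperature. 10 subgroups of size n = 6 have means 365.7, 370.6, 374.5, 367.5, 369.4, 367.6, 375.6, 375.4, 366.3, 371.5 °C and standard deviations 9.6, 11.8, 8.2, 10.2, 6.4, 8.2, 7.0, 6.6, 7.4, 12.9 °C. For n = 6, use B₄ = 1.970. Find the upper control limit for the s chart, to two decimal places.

s̄ = (9.6 + 11.8 + 8.2 + 10.2 + 6.4 + 8.2 + 7.0 + 6.6 + 7.4 + 12.9) / 10 = 8.8300
UCL_s = B₄·s̄ = 1.970 × 8.8300 = 17.3951

17.40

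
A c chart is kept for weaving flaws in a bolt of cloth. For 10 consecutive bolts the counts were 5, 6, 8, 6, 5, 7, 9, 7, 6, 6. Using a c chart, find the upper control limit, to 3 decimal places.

14.149

c̄ = (5 + 6 + 8 + 6 + 5 + 7 + 9 + 7 + 6 + 6) / 10 = 65 / 10 = 6.5000
UCL = c̄ + 3√c̄ = 6.5000 + 3 × √6.5000 = 6.5000 + 3 × 2.5495 = 14.1485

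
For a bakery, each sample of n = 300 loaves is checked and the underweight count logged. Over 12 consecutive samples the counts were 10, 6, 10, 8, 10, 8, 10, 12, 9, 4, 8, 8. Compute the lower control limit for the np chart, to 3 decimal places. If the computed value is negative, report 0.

p̄ = Σdᵢ / (k·n) = 103 / (12 × 300) = 0.02861
LCL = np̄ − 3·√(np̄(1−p̄)) = 8.5833 − 3 × 2.8875 = -0.0792 → 0 (negative, so LCL = 0)

0.000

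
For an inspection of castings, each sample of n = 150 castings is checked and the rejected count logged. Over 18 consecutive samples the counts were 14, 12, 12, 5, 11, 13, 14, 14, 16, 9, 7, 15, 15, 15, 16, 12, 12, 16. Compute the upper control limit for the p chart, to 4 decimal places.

0.1526

p̄ = Σdᵢ / (k·n) = 228 / (18 × 150) = 0.08444
UCL = p̄ + 3·√(p̄(1−p̄)/n) = 0.08444 + 3 × √(0.08444×0.91556/150) = 0.08444 + 3 × 0.02270 = 0.15255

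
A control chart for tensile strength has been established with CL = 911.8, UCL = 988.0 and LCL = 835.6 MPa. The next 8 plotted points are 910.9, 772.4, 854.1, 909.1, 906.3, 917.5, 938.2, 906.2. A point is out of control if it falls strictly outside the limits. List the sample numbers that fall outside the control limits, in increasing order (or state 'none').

2

Compare each point to [835.6, 988.0]: sample 2 = 772.4 < LCL.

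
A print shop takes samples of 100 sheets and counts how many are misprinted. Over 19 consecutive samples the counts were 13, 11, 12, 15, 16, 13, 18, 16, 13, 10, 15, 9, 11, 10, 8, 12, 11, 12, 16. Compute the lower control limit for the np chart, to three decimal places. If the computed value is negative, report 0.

p̄ = Σdᵢ / (k·n) = 241 / (19 × 100) = 0.12684
LCL = np̄ − 3·√(np̄(1−p̄)) = 12.6842 − 3 × 3.3280 = 2.7003

2.700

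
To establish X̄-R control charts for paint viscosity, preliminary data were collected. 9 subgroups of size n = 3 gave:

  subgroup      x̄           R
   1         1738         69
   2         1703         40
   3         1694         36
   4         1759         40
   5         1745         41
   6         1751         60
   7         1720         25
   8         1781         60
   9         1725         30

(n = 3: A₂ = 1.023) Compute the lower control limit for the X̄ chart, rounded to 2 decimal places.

X̄̄ = (1738 + 1703 + 1694 + 1759 + 1745 + 1751 + 1720 + 1781 + 1725) / 9 = 15616.0000 / 9 = 1735.1111
R̄ = (69 + 40 + 36 + 40 + 41 + 60 + 25 + 60 + 30) / 9 = 401.0000 / 9 = 44.5556
LCL = X̄̄ − A₂·R̄ = 1735.1111 − 1.023 × 44.5556 = 1689.5308

1689.53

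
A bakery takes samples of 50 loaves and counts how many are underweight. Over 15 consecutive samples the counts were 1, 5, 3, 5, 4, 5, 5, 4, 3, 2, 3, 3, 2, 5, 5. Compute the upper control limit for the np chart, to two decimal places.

p̄ = Σdᵢ / (k·n) = 55 / (15 × 50) = 0.07333
UCL = np̄ + 3·√(np̄(1−p̄)) = 3.6667 + 3 × √(3.6667×0.92667) = 3.6667 + 3 × 1.8433 = 9.1966

9.20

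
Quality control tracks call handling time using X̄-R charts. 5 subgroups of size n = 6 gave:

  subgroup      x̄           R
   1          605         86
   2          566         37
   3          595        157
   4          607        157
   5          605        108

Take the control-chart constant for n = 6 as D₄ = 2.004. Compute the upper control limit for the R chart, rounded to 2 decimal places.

R̄ = (86 + 37 + 157 + 157 + 108) / 5 = 545.0000 / 5 = 109.0000
UCL_R = D₄·R̄ = 2.004 × 109.0000 = 218.4360

218.44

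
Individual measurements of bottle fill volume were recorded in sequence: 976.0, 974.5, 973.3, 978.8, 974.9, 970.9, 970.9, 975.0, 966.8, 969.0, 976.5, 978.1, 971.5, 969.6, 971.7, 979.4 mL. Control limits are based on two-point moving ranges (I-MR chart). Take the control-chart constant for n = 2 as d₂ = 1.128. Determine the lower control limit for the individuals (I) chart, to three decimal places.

963.273

X̄ = (976.0 + 974.5 + 973.3 + 978.8 + 974.9 + 970.9 + 970.9 + 975.0 + 966.8 + 969.0 + 976.5 + 978.1 + 971.5 + 969.6 + 971.7 + 979.4) / 16 = 973.5562
Moving ranges: 1.5, 1.2, 5.5, 3.9, 4.0, 0.0, 4.1, 8.2, 2.2, 7.5, 1.6, 6.6, 1.9, 2.1, 7.7; M̄R̄ = 58.0000 / 15 = 3.8667
LCL = X̄ − 3·M̄R̄/d₂ = 973.5562 − 3 × 3.8667 / 1.128 = 963.2726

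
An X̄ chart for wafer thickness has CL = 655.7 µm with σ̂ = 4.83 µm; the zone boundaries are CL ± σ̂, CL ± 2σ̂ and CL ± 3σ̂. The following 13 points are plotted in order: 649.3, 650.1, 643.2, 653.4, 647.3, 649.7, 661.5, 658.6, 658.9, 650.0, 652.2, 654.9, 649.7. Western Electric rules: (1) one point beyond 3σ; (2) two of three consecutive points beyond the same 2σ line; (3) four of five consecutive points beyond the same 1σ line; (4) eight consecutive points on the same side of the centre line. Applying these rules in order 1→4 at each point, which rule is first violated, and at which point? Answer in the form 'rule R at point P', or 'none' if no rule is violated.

rule 3 at point 5

Zone of each point (C = within 1σ̂, B = 1σ̂–2σ̂, A = 2σ̂–3σ̂, * = beyond 3σ̂; sign = side of CL): 1:-B, 2:-B, 3:-A, 4:-C, 5:-B, 6:-B, 7:+B, 8:+C, 9:+C, 10:-B, 11:-C, 12:-C, 13:-B
Rule 3 (four of five consecutive points beyond the same 1σ limit) is satisfied at point 5.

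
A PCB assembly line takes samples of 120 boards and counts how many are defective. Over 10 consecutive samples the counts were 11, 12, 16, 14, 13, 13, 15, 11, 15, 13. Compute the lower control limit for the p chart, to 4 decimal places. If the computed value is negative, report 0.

0.0249

p̄ = Σdᵢ / (k·n) = 133 / (10 × 120) = 0.11083
LCL = p̄ − 3·√(p̄(1−p̄)/n) = 0.11083 − 3 × 0.02866 = 0.02486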